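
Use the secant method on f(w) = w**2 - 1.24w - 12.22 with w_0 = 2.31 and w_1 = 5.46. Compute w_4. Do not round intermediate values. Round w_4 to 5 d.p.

Secant update: w_(k+1) = w_k − f(w_k)·(w_k − w_(k-1))/(f(w_k) − f(w_(k-1))).
f(w_0) = -9.748300, f(w_1) = 10.821200
w_2 = 5.460000 - (10.821200)·(5.460000 - 2.310000)/(10.821200 - (-9.748300)) = 3.802848; f(w_2) = -2.473876
w_3 = 3.802848 - (-2.473876)·(3.802848 - 5.460000)/(-2.473876 - (10.821200)) = 4.111202; f(w_3) = -0.415907
w_4 = 4.111202 - (-0.415907)·(4.111202 - 3.802848)/(-0.415907 - (-2.473876)) = 4.173519; f(w_4) = 0.023099

4.17352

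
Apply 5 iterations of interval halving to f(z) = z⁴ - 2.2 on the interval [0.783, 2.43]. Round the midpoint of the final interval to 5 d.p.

1.22048

f(0.783000) = -1.824122, f(2.430000) = 32.667844 (opposite signs)
step 1: m = 1.606500, f(m) = 4.460747 > 0 → root in [0.783000, 1.606500]
step 2: m = 1.194750, f(m) = -0.162451 < 0 → root in [1.194750, 1.606500]
step 3: m = 1.400625, f(m) = 1.648465 > 0 → root in [1.194750, 1.400625]
step 4: m = 1.297687, f(m) = 0.635832 > 0 → root in [1.194750, 1.297687]
step 5: m = 1.246219, f(m) = 0.211999 > 0 → root in [1.194750, 1.246219]
Midpoint of [1.194750, 1.246219] = 1.220484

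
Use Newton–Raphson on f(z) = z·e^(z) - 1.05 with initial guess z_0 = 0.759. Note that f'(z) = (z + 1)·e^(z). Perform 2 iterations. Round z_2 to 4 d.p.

z_0 = 0.759000: f = 0.571330, f' = 3.757469 → z_1 = 0.759000 - (0.571330)/(3.757469) = 0.606948
z_1 = 0.606948: f = 0.063643, f' = 2.948466 → z_2 = 0.606948 - (0.063643)/(2.948466) = 0.585363

0.5854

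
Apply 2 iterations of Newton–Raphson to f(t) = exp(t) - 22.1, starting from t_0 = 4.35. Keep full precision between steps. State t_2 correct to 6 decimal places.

3.218185

Newton update: t ← t − f(t)/f'(t).
f'(t) = exp(t)
t_0 = 4.350000: f = 55.378463, f' = 77.478463 → t_1 = 4.350000 - (55.378463)/(77.478463) = 3.635241
t_1 = 3.635241: f = 15.810972, f' = 37.910972 → t_2 = 3.635241 - (15.810972)/(37.910972) = 3.218185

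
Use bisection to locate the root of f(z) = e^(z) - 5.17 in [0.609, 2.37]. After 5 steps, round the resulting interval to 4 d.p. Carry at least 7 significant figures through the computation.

f(0.609000) = -3.331408, f(2.370000) = 5.527392 (opposite signs)
step 1: m = 1.489500, f(m) = -0.735122 < 0 → root in [1.489500, 2.370000]
step 2: m = 1.929750, f(m) = 1.717788 > 0 → root in [1.489500, 1.929750]
step 3: m = 1.709625, f(m) = 0.356889 > 0 → root in [1.489500, 1.709625]
step 4: m = 1.599562, f(m) = -0.219134 < 0 → root in [1.599562, 1.709625]
step 5: m = 1.654594, f(m) = 0.060954 > 0 → root in [1.599562, 1.654594]

[1.5996, 1.6546]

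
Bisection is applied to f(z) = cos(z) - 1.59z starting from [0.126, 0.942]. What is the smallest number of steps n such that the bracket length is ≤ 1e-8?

Initial width b − a = 0.942 − 0.126 = 0.816000.
After n steps the width is (b−a)/2^n; need (b−a)/2^n ≤ 1e-8.
So n ≥ log₂(0.816000/1e-8) = log₂(81600000.0000) ≈ 26.2821.
Hence n = 27.

27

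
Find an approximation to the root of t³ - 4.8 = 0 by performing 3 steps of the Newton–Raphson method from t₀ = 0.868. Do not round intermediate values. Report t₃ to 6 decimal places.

Newton update: t ← t − f(t)/f'(t).
f'(t) = 3t²
t_0 = 0.868000: f = -4.146028, f' = 2.260272 → t_1 = 0.868000 - (-4.146028)/(2.260272) = 2.702305
t_1 = 2.702305: f = 14.933451, f' = 21.907355 → t_2 = 2.702305 - (14.933451)/(21.907355) = 2.020641
t_2 = 2.020641: f = 3.450258, f' = 12.248971 → t_3 = 2.020641 - (3.450258)/(12.248971) = 1.738964

1.738964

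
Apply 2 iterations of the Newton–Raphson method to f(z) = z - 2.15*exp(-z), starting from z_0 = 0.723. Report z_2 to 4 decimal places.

f'(z) = 1 + 2.15*exp(-z)
z_0 = 0.723000: f = -0.320383, f' = 2.043383 → z_1 = 0.723000 - (-0.320383)/(2.043383) = 0.879790
z_1 = 0.879790: f = -0.012180, f' = 1.891970 → z_2 = 0.879790 - (-0.012180)/(1.891970) = 0.886228

0.8862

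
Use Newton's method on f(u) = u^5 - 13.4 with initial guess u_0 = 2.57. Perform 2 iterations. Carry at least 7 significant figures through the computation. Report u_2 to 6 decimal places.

1.827267

f'(u) = 5u^4
u_0 = 2.570000: f = 98.715489, f' = 218.123520 → u_1 = 2.570000 - (98.715489)/(218.123520) = 2.117433
u_1 = 2.117433: f = 29.164592, f' = 100.509886 → u_2 = 2.117433 - (29.164592)/(100.509886) = 1.827267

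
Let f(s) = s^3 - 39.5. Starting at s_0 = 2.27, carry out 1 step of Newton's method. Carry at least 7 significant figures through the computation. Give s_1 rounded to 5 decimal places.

f'(s) = 3s^2
s_0 = 2.270000: f = -27.802917, f' = 15.458700 → s_1 = 2.270000 - (-27.802917)/(15.458700) = 4.068529

4.06853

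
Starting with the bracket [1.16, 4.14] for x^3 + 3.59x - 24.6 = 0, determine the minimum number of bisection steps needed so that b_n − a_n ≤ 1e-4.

Initial width b − a = 4.14 − 1.16 = 2.980000.
After n steps the width is (b−a)/2^n; need (b−a)/2^n ≤ 1e-4.
So n ≥ log₂(2.980000/1e-4) = log₂(29800.0000) ≈ 14.8630.
Hence n = 15.

15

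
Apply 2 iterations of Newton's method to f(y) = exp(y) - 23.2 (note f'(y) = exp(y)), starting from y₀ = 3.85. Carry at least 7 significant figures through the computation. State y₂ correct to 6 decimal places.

Newton update: y ← y − f(y)/f'(y).
y_0 = 3.850000: f = 23.793063, f' = 46.993063 → y_1 = 3.850000 - (23.793063)/(46.993063) = 3.343690
y_1 = 3.343690: f = 5.123444, f' = 28.323444 → y_2 = 3.343690 - (5.123444)/(28.323444) = 3.162799

3.162799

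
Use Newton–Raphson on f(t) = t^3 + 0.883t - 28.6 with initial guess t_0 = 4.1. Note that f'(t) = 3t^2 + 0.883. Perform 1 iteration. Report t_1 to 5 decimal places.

t_0 = 4.100000: f = 43.941300, f' = 51.313000 → t_1 = 4.100000 - (43.941300)/(51.313000) = 3.243661

3.24366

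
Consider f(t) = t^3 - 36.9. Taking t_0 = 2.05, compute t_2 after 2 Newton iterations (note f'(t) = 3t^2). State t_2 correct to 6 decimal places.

t_0 = 2.050000: f = -28.284875, f' = 12.607500 → t_1 = 2.050000 - (-28.284875)/(12.607500) = 4.293496
t_1 = 4.293496: f = 42.246765, f' = 55.302322 → t_2 = 4.293496 - (42.246765)/(55.302322) = 3.529572

3.529572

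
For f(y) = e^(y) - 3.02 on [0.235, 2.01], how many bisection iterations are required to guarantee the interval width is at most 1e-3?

Initial width b − a = 2.01 − 0.235 = 1.775000.
After n steps the width is (b−a)/2^n; need (b−a)/2^n ≤ 1e-3.
So n ≥ log₂(1.775000/1e-3) = log₂(1775.0000) ≈ 10.7936.
Hence n = 11.

11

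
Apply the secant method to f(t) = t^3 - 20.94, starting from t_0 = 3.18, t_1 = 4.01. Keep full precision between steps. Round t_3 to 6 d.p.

2.801875

Secant update: t_(k+1) = t_k − f(t_k)·(t_k − t_(k-1))/(f(t_k) − f(t_(k-1))).
f(t_0) = 11.217432, f(t_1) = 43.541201
t_2 = 4.010000 - (43.541201)·(4.010000 - 3.180000)/(43.541201 - (11.217432)) = 2.891962; f(t_2) = 3.246767
t_3 = 2.891962 - (3.246767)·(2.891962 - 4.010000)/(3.246767 - (43.541201)) = 2.801875; f(t_3) = 1.056131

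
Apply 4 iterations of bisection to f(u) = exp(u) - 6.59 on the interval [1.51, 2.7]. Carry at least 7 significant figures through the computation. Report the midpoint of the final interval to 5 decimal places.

1.91906

f(1.510000) = -2.063269, f(2.700000) = 8.289732 (opposite signs)
step 1: m = 2.105000, f(m) = 1.617103 > 0 → root in [1.510000, 2.105000]
step 2: m = 1.807500, f(m) = -0.494810 < 0 → root in [1.807500, 2.105000]
step 3: m = 1.956250, f(m) = 0.482754 > 0 → root in [1.807500, 1.956250]
step 4: m = 1.881875, f(m) = -0.024196 < 0 → root in [1.881875, 1.956250]
Midpoint of [1.881875, 1.956250] = 1.919062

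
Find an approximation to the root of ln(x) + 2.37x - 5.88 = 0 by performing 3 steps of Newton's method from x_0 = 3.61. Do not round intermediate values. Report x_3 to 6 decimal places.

2.156715

Newton update: x ← x − f(x)/f'(x).
f'(x) = 1/x + 2.37
x_0 = 3.610000: f = 3.959408, f' = 2.647008 → x_1 = 3.610000 - (3.959408)/(2.647008) = 2.114195
x_1 = 2.114195: f = -0.120683, f' = 2.842993 → x_2 = 2.114195 - (-0.120683)/(2.842993) = 2.156645
x_2 = 2.156645: f = -0.000199, f' = 2.833683 → x_3 = 2.156645 - (-0.000199)/(2.833683) = 2.156715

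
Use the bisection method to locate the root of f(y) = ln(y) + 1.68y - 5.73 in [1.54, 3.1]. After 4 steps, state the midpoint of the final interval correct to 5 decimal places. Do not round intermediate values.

2.75875

f(1.540000) = -2.711018, f(3.100000) = 0.609402 (opposite signs)
step 1: m = 2.320000, f(m) = -0.990833 < 0 → root in [2.320000, 3.100000]
step 2: m = 2.710000, f(m) = -0.180251 < 0 → root in [2.710000, 3.100000]
step 3: m = 2.905000, f(m) = 0.216833 > 0 → root in [2.710000, 2.905000]
step 4: m = 2.807500, f(m) = 0.018894 > 0 → root in [2.710000, 2.807500]
Midpoint of [2.710000, 2.807500] = 2.758750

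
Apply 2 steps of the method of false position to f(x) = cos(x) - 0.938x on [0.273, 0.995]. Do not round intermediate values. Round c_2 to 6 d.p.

f(0.273000) = 0.706892, f(0.995000) = -0.388807
step 1: c = 0.738800, f(c) = 0.046284 > 0 → new bracket [0.738800, 0.995000]
step 2: c = 0.766053, f(c) = 0.002095 > 0 → new bracket [0.766053, 0.995000]

0.766053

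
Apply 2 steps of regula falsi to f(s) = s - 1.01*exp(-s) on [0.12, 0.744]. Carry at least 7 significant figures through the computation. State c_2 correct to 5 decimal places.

0.57204

False-position update: c = (a·f(b) − b·f(a))/(f(b) − f(a)); replace the endpoint whose sign matches f(c).
f(0.120000) = -0.775790, f(0.744000) = 0.264039
step 1: c = 0.585551, f(c) = 0.023183 > 0 → new bracket [0.120000, 0.585551]
step 2: c = 0.572042, f(c) = 0.002026 > 0 → new bracket [0.120000, 0.572042]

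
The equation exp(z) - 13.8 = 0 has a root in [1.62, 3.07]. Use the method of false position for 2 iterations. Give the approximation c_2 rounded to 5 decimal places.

f(1.620000) = -8.746910, f(3.070000) = 7.741903
step 1: c = 2.389189, f(c) = -2.895349 < 0 → new bracket [2.389189, 3.070000]
step 2: c = 2.574499, f(c) = -0.675261 < 0 → new bracket [2.574499, 3.070000]

2.57450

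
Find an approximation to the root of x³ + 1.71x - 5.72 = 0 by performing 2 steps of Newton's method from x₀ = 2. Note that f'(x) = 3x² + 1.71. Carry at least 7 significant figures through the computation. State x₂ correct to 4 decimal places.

x_0 = 2.000000: f = 5.700000, f' = 13.710000 → x_1 = 2.000000 - (5.700000)/(13.710000) = 1.584245
x_1 = 1.584245: f = 0.965249, f' = 9.239497 → x_2 = 1.584245 - (0.965249)/(9.239497) = 1.479775

1.4798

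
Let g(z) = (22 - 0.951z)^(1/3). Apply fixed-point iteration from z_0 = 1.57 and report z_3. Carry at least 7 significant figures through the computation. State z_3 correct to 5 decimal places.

z_1 = g(1.570000) = 2.737160
z_2 = g(2.737160) = 2.686857
z_3 = g(2.686857) = 2.689064

2.68906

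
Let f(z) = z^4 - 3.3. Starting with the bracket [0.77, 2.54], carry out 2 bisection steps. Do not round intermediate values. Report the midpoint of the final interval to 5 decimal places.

1.43375

f(0.770000) = -2.948470, f(2.540000) = 38.323143 (opposite signs)
step 1: m = 1.655000, f(m) = 4.202258 > 0 → root in [0.770000, 1.655000]
step 2: m = 1.212500, f(m) = -1.138641 < 0 → root in [1.212500, 1.655000]
Midpoint of [1.212500, 1.655000] = 1.433750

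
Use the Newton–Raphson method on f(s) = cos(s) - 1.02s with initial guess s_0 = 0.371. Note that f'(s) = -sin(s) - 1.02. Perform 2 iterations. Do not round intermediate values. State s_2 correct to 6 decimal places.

Newton update: s ← s − f(s)/f'(s).
s_0 = 0.371000: f = 0.553545, f' = -1.382548 → s_1 = 0.371000 - (0.553545)/(-1.382548) = 0.771381
s_1 = 0.771381: f = -0.069859, f' = -1.717126 → s_2 = 0.771381 - (-0.069859)/(-1.717126) = 0.730697

0.730697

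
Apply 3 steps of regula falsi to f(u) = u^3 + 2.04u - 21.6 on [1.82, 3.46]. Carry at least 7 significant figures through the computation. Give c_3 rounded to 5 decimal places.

f(1.820000) = -11.858632, f(3.460000) = 26.880136
step 1: c = 2.322033, f(c) = -4.343021 < 0 → new bracket [2.322033, 3.460000]
step 2: c = 2.480320, f(c) = -1.281246 < 0 → new bracket [2.480320, 3.460000]
step 3: c = 2.524892, f(c) = -0.352827 < 0 → new bracket [2.524892, 3.460000]

2.52489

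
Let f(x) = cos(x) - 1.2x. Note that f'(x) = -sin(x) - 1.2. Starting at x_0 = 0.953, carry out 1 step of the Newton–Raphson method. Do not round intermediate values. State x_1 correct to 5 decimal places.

x_0 = 0.953000: f = -0.564360, f' = -2.015157 → x_1 = 0.953000 - (-0.564360)/(-2.015157) = 0.672943

0.67294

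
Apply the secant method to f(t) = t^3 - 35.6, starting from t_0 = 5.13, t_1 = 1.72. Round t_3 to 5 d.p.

3.95545

f(t_0) = 99.405697, f(t_1) = -30.511552
t_2 = 1.720000 - (-30.511552)·(1.720000 - 5.130000)/(-30.511552 - (99.405697)) = 2.520851; f(t_2) = -19.580769
t_3 = 2.520851 - (-19.580769)·(2.520851 - 1.720000)/(-19.580769 - (-30.511552)) = 3.955450; f(t_3) = 26.285311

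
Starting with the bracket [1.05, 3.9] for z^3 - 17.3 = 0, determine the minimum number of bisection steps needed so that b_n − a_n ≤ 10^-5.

Initial width b − a = 3.9 − 1.05 = 2.850000.
After n steps the width is (b−a)/2^n; need (b−a)/2^n ≤ 10^-5.
So n ≥ log₂(2.850000/10^-5) = log₂(285000.0000) ≈ 18.1206.
Hence n = 19.

19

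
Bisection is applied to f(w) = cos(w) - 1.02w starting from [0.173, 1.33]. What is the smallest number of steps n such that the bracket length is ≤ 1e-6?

Initial width b − a = 1.33 − 0.173 = 1.157000.
After n steps the width is (b−a)/2^n; need (b−a)/2^n ≤ 1e-6.
So n ≥ log₂(1.157000/1e-6) = log₂(1157000.0000) ≈ 20.1420.
Hence n = 21.

21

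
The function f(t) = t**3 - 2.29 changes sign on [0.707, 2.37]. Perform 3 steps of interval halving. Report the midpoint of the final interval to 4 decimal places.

f(0.707000) = -1.936607, f(2.370000) = 11.022053 (opposite signs)
step 1: m = 1.538500, f(m) = 1.351602 > 0 → root in [0.707000, 1.538500]
step 2: m = 1.122750, f(m) = -0.874698 < 0 → root in [1.122750, 1.538500]
step 3: m = 1.330625, f(m) = 0.065955 > 0 → root in [1.122750, 1.330625]
Midpoint of [1.122750, 1.330625] = 1.226687

1.2267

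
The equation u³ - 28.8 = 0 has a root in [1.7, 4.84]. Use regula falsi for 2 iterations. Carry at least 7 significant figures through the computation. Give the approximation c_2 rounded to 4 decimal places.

False-position update: c = (a·f(b) − b·f(a))/(f(b) − f(a)); replace the endpoint whose sign matches f(c).
f(1.700000) = -23.887000, f(4.840000) = 84.579904
step 1: c = 2.391503, f(c) = -15.122310 < 0 → new bracket [2.391503, 4.840000]
step 2: c = 2.762878, f(c) = -7.709582 < 0 → new bracket [2.762878, 4.840000]

2.7629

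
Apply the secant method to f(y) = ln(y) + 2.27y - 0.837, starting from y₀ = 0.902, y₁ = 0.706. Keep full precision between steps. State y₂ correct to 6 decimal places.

0.587398

f(y_0) = 1.107399, f(y_1) = 0.417480
y_2 = 0.706000 - (0.417480)·(0.706000 - 0.902000)/(0.417480 - (1.107399)) = 0.587398; f(y_2) = -0.035661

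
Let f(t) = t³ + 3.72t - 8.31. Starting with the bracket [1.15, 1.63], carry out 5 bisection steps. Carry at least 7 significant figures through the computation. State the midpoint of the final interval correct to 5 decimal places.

f(1.150000) = -2.511125, f(1.630000) = 2.084347 (opposite signs)
step 1: m = 1.390000, f(m) = -0.453581 < 0 → root in [1.390000, 1.630000]
step 2: m = 1.510000, f(m) = 0.750151 > 0 → root in [1.390000, 1.510000]
step 3: m = 1.450000, f(m) = 0.132625 > 0 → root in [1.390000, 1.450000]
step 4: m = 1.420000, f(m) = -0.164312 < 0 → root in [1.420000, 1.450000]
step 5: m = 1.435000, f(m) = -0.016812 < 0 → root in [1.435000, 1.450000]
Midpoint of [1.435000, 1.450000] = 1.442500

1.44250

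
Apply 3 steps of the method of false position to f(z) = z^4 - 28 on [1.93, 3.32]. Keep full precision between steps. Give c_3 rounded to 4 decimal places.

2.2564

f(1.930000) = -14.125120, f(3.320000) = 93.493302
step 1: c = 2.112440, f(c) = -8.086957 < 0 → new bracket [2.112440, 3.320000]
step 2: c = 2.208576, f(c) = -4.206999 < 0 → new bracket [2.208576, 3.320000]
step 3: c = 2.256434, f(c) = -2.076686 < 0 → new bracket [2.256434, 3.320000]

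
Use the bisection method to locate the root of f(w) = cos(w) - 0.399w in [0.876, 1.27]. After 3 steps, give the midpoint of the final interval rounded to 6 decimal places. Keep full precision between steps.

f(0.876000) = 0.290705, f(1.270000) = -0.210449 (opposite signs)
step 1: m = 1.073000, f(m) = 0.049363 > 0 → root in [1.073000, 1.270000]
step 2: m = 1.171500, f(m) = -0.078658 < 0 → root in [1.073000, 1.171500]
step 3: m = 1.122250, f(m) = -0.014122 < 0 → root in [1.073000, 1.122250]
Midpoint of [1.073000, 1.122250] = 1.097625

1.097625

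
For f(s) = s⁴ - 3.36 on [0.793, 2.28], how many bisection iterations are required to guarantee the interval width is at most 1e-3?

Initial width b − a = 2.28 − 0.793 = 1.487000.
After n steps the width is (b−a)/2^n; need (b−a)/2^n ≤ 1e-3.
So n ≥ log₂(1.487000/1e-3) = log₂(1487.0000) ≈ 10.5382.
Hence n = 11.

11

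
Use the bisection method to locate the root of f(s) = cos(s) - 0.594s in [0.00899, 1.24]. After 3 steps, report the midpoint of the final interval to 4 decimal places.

1.0092

f(0.008990) = 0.994620, f(1.240000) = -0.411764 (opposite signs)
step 1: m = 0.624495, f(m) = 0.440308 > 0 → root in [0.624495, 1.240000]
step 2: m = 0.932248, f(m) = 0.042276 > 0 → root in [0.932248, 1.240000]
step 3: m = 1.086124, f(m) = -0.179239 < 0 → root in [0.932248, 1.086124]
Midpoint of [0.932248, 1.086124] = 1.009186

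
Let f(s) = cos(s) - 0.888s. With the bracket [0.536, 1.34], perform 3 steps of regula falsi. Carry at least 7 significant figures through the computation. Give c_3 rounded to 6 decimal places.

False-position update: c = (a·f(b) − b·f(a))/(f(b) − f(a)); replace the endpoint whose sign matches f(c).
f(0.536000) = 0.383790, f(1.340000) = -0.961167
step 1: c = 0.765425, f(c) = 0.041390 > 0 → new bracket [0.765425, 1.340000]
step 2: c = 0.789146, f(c) = 0.003689 > 0 → new bracket [0.789146, 1.340000]
step 3: c = 0.791253, f(c) = 0.000322 > 0 → new bracket [0.791253, 1.340000]

0.791253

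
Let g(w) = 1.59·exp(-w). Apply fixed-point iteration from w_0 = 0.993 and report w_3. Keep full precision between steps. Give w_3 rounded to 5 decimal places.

w_1 = g(0.993000) = 0.589037
w_2 = g(0.589037) = 0.882229
w_3 = g(0.882229) = 0.658036

0.65804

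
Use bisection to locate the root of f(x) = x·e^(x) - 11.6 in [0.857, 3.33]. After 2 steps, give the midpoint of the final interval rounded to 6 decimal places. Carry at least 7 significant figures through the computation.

1.784375

f(0.857000) = -9.580838, f(3.330000) = 81.434678 (opposite signs)
step 1: m = 2.093500, f(m) = 5.385114 > 0 → root in [0.857000, 2.093500]
step 2: m = 1.475250, f(m) = -5.150017 < 0 → root in [1.475250, 2.093500]
Midpoint of [1.475250, 2.093500] = 1.784375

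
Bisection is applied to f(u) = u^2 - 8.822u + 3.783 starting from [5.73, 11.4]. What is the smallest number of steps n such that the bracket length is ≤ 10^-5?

20

Initial width b − a = 11.4 − 5.73 = 5.670000.
After n steps the width is (b−a)/2^n; need (b−a)/2^n ≤ 10^-5.
So n ≥ log₂(5.670000/10^-5) = log₂(567000.0000) ≈ 19.1130.
Hence n = 20.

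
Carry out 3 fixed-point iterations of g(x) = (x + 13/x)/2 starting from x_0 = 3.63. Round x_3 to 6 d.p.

x_1 = g(3.630000) = 3.605634
x_2 = g(3.605634) = 3.605551
x_3 = g(3.605551) = 3.605551

3.605551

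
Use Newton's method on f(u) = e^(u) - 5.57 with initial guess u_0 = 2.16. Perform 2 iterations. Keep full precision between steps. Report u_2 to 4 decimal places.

Newton update: u ← u − f(u)/f'(u).
f'(u) = e^(u)
u_0 = 2.160000: f = 3.101138, f' = 8.671138 → u_1 = 2.160000 - (3.101138)/(8.671138) = 1.802361
u_1 = 1.802361: f = 0.493947, f' = 6.063947 → u_2 = 1.802361 - (0.493947)/(6.063947) = 1.720905

1.7209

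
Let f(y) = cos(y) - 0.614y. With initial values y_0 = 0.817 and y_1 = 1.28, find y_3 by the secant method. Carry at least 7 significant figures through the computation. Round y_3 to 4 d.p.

0.9484

f(y_0) = 0.182774, f(y_1) = -0.499205
y_2 = 1.280000 - (-0.499205)·(1.280000 - 0.817000)/(-0.499205 - (0.182774)) = 0.941086; f(y_2) = 0.011083
y_3 = 0.941086 - (0.011083)·(0.941086 - 1.280000)/(0.011083 - (-0.499205)) = 0.948447; f(y_3) = 0.000598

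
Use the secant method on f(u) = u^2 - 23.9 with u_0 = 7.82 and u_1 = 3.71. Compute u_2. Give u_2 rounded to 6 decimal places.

f(u_0) = 37.252400, f(u_1) = -10.135900
u_2 = 3.710000 - (-10.135900)·(3.710000 - 7.820000)/(-10.135900 - (37.252400)) = 4.589089; f(u_2) = -2.840259

4.589089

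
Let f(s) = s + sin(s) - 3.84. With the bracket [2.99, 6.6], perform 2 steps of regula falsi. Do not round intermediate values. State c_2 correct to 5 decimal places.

f(2.990000) = -0.698987, f(6.600000) = 3.071541
step 1: c = 3.659228, f(c) = -0.675599 < 0 → new bracket [3.659228, 6.600000]
step 2: c = 4.189441, f(c) = -0.516910 < 0 → new bracket [4.189441, 6.600000]

4.18944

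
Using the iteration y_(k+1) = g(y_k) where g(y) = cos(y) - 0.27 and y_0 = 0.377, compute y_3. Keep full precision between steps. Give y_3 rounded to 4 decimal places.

y_1 = g(0.377000) = 0.659773
y_2 = g(0.659773) = 0.520131
y_3 = g(0.520131) = 0.597754

0.5978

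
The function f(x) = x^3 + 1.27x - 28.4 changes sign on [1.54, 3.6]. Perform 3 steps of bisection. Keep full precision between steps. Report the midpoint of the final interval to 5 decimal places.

f(1.540000) = -22.791936, f(3.600000) = 22.828000 (opposite signs)
step 1: m = 2.570000, f(m) = -8.161507 < 0 → root in [2.570000, 3.600000]
step 2: m = 3.085000, f(m) = 4.878589 > 0 → root in [2.570000, 3.085000]
step 3: m = 2.827500, f(m) = -2.203902 < 0 → root in [2.827500, 3.085000]
Midpoint of [2.827500, 3.085000] = 2.956250

2.95625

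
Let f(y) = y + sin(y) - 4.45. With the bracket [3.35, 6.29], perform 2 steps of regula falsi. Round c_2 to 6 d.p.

5.120224

f(3.350000) = -1.306902, f(6.290000) = 1.846815
step 1: c = 4.568338, f(c) = -0.871305 < 0 → new bracket [4.568338, 6.290000]
step 2: c = 5.120224, f(c) = -0.247758 < 0 → new bracket [5.120224, 6.290000]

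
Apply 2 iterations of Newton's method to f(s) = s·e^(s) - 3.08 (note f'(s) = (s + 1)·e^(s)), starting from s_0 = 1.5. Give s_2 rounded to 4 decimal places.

1.0721

s_0 = 1.500000: f = 3.642534, f' = 11.204223 → s_1 = 1.500000 - (3.642534)/(11.204223) = 1.174896
s_1 = 1.174896: f = 0.724088, f' = 7.041895 → s_2 = 1.174896 - (0.724088)/(7.041895) = 1.072071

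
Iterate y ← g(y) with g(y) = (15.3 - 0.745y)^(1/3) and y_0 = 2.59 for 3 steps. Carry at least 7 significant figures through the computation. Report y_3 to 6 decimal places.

2.382552

y_1 = g(2.590000) = 2.373460
y_2 = g(2.373460) = 2.382968
y_3 = g(2.382968) = 2.382552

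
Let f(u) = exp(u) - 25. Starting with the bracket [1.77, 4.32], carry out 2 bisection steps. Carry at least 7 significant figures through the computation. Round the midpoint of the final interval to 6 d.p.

3.363750

f(1.770000) = -19.129147, f(4.320000) = 50.188628 (opposite signs)
step 1: m = 3.045000, f(m) = -3.989969 < 0 → root in [3.045000, 4.320000]
step 2: m = 3.682500, f(m) = 14.745634 > 0 → root in [3.045000, 3.682500]
Midpoint of [3.045000, 3.682500] = 3.363750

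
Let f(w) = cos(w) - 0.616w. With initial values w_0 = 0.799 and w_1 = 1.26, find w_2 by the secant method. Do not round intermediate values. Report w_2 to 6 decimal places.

Secant update: w_(k+1) = w_k − f(w_k)·(w_k − w_(k-1))/(f(w_k) − f(w_(k-1))).
f(w_0) = 0.205240, f(w_1) = -0.470343
w_2 = 1.260000 - (-0.470343)·(1.260000 - 0.799000)/(-0.470343 - (0.205240)) = 0.939050; f(w_2) = 0.012100

0.939050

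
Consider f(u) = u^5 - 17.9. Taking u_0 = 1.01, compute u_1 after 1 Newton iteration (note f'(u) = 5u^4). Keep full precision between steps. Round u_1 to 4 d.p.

4.2483

u_0 = 1.010000: f = -16.848990, f' = 5.203020 → u_1 = 1.010000 - (-16.848990)/(5.203020) = 4.248310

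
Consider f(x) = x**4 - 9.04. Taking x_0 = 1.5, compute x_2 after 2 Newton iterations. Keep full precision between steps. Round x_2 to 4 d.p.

f'(x) = 4x**3
x_0 = 1.500000: f = -3.977500, f' = 13.500000 → x_1 = 1.500000 - (-3.977500)/(13.500000) = 1.794630
x_1 = 1.794630: f = 1.332880, f' = 23.119822 → x_2 = 1.794630 - (1.332880)/(23.119822) = 1.736979

1.7370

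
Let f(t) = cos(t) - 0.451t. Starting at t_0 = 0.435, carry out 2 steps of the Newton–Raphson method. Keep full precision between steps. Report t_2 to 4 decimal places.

1.0725

f'(t) = -sin(t) - 0.451
t_0 = 0.435000: f = 0.710685, f' = -0.872410 → t_1 = 0.435000 - (0.710685)/(-0.872410) = 1.249622
t_1 = 1.249622: f = -0.247899, f' = -1.399865 → t_2 = 1.249622 - (-0.247899)/(-1.399865) = 1.072535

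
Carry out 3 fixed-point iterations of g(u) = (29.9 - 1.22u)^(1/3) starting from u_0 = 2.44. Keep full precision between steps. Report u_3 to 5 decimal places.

u_1 = g(2.440000) = 2.997153
u_2 = g(2.997153) = 2.971715
u_3 = g(2.971715) = 2.972886

2.97289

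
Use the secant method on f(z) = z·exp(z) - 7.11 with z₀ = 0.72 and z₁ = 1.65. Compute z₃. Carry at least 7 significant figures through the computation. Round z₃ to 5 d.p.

1.52757

Secant update: z_(k+1) = z_k − f(z_k)·(z_k − z_(k-1))/(f(z_k) − f(z_(k-1))).
f(z_0) = -5.630808, f(z_1) = 1.481517
z_2 = 1.650000 - (1.481517)·(1.650000 - 0.720000)/(1.481517 - (-5.630808)) = 1.456278; f(z_2) = -0.862617
z_3 = 1.456278 - (-0.862617)·(1.456278 - 1.650000)/(-0.862617 - (1.481517)) = 1.527566; f(z_3) = -0.072580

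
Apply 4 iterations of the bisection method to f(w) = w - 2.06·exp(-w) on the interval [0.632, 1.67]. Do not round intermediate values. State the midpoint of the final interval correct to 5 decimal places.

f(0.632000) = -0.462947, f(1.670000) = 1.282211 (opposite signs)
step 1: m = 1.151000, f(m) = 0.499380 > 0 → root in [0.632000, 1.151000]
step 2: m = 0.891500, f(m) = 0.046817 > 0 → root in [0.632000, 0.891500]
step 3: m = 0.761750, f(m) = -0.199958 < 0 → root in [0.761750, 0.891500]
step 4: m = 0.826625, f(m) = -0.074673 < 0 → root in [0.826625, 0.891500]
Midpoint of [0.826625, 0.891500] = 0.859062

0.85906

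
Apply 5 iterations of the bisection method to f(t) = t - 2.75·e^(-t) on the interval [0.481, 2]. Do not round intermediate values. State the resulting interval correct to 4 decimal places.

[1.0032, 1.0506]

f(0.481000) = -1.218954, f(2.000000) = 1.627828 (opposite signs)
step 1: m = 1.240500, f(m) = 0.445091 > 0 → root in [0.481000, 1.240500]
step 2: m = 0.860750, f(m) = -0.302073 < 0 → root in [0.860750, 1.240500]
step 3: m = 1.050625, f(m) = 0.088897 > 0 → root in [0.860750, 1.050625]
step 4: m = 0.955687, f(m) = -0.101819 < 0 → root in [0.955687, 1.050625]
step 5: m = 1.003156, f(m) = -0.005324 < 0 → root in [1.003156, 1.050625]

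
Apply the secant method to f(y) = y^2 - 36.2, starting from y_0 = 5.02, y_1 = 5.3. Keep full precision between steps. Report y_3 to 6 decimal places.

6.012287

f(y_0) = -10.999600, f(y_1) = -8.110000
y_2 = 5.300000 - (-8.110000)·(5.300000 - 5.020000)/(-8.110000 - (-10.999600)) = 6.085853; f(y_2) = 0.837603
y_3 = 6.085853 - (0.837603)·(6.085853 - 5.300000)/(0.837603 - (-8.110000)) = 6.012287; f(y_3) = -0.052400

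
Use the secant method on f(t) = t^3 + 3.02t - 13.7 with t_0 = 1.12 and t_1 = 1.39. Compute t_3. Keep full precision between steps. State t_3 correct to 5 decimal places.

f(t_0) = -8.912672, f(t_1) = -6.816581
t_2 = 1.390000 - (-6.816581)·(1.390000 - 1.120000)/(-6.816581 - (-8.912672)) = 2.268052; f(t_2) = 4.816512
t_3 = 2.268052 - (4.816512)·(2.268052 - 1.390000)/(4.816512 - (-6.816581)) = 1.904507; f(t_3) = -1.040457

1.90451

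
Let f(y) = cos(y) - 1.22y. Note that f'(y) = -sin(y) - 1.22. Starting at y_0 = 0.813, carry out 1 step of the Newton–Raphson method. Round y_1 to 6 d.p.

0.656534

Newton update: y ← y − f(y)/f'(y).
y_0 = 0.813000: f = -0.304538, f' = -1.946352 → y_1 = 0.813000 - (-0.304538)/(-1.946352) = 0.656534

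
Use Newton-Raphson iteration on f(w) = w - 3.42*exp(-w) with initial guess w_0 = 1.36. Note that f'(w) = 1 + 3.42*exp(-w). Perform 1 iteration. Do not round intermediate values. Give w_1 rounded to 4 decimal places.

w_0 = 1.360000: f = 0.482220, f' = 1.877780 → w_1 = 1.360000 - (0.482220)/(1.877780) = 1.103197

1.1032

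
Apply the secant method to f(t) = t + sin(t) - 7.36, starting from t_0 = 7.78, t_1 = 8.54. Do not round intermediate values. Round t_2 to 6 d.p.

f(t_0) = 1.417265, f(t_1) = 1.953774
t_2 = 8.540000 - (1.953774)·(8.540000 - 7.780000)/(1.953774 - (1.417265)) = 5.772355; f(t_2) = -2.076547

5.772355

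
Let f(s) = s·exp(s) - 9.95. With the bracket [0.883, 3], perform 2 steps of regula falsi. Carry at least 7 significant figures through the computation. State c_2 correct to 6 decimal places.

f(0.883000) = -7.814779, f(3.000000) = 50.306611
step 1: c = 1.167644, f(c) = -6.196715 < 0 → new bracket [1.167644, 3.000000]
step 2: c = 1.368598, f(c) = -4.571632 < 0 → new bracket [1.368598, 3.000000]

1.368598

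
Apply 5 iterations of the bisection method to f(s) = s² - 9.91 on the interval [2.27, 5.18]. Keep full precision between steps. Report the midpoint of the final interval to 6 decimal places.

f(2.270000) = -4.757100, f(5.180000) = 16.922400 (opposite signs)
step 1: m = 3.725000, f(m) = 3.965625 > 0 → root in [2.270000, 3.725000]
step 2: m = 2.997500, f(m) = -0.924994 < 0 → root in [2.997500, 3.725000]
step 3: m = 3.361250, f(m) = 1.388002 > 0 → root in [2.997500, 3.361250]
step 4: m = 3.179375, f(m) = 0.198425 > 0 → root in [2.997500, 3.179375]
step 5: m = 3.088437, f(m) = -0.371554 < 0 → root in [3.088437, 3.179375]
Midpoint of [3.088437, 3.179375] = 3.133906

3.133906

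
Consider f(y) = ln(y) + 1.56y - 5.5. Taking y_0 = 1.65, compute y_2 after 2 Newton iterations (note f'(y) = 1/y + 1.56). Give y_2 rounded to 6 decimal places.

2.853263

Newton update: y ← y − f(y)/f'(y).
y_0 = 1.650000: f = -2.425225, f' = 2.166061 → y_1 = 1.650000 - (-2.425225)/(2.166061) = 2.769648
y_1 = 2.769648: f = -0.160630, f' = 1.921057 → y_2 = 2.769648 - (-0.160630)/(1.921057) = 2.853263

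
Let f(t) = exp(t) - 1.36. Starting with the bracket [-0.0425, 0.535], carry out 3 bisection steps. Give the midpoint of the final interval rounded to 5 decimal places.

f(-0.042500) = -0.401610, f(0.535000) = 0.347448 (opposite signs)
step 1: m = 0.246250, f(m) = -0.080781 < 0 → root in [0.246250, 0.535000]
step 2: m = 0.390625, f(m) = 0.117904 > 0 → root in [0.246250, 0.390625]
step 3: m = 0.318438, f(m) = 0.014978 > 0 → root in [0.246250, 0.318438]
Midpoint of [0.246250, 0.318438] = 0.282344

0.28234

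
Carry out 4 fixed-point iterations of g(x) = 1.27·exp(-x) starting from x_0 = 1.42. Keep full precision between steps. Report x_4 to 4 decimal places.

0.7711

x_1 = g(1.420000) = 0.306977
x_2 = g(0.306977) = 0.934298
x_3 = g(0.934298) = 0.498934
x_4 = g(0.498934) = 0.771115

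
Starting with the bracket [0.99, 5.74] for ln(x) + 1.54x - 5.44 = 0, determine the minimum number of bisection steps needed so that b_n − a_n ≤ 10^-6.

Initial width b − a = 5.74 − 0.99 = 4.750000.
After n steps the width is (b−a)/2^n; need (b−a)/2^n ≤ 10^-6.
So n ≥ log₂(4.750000/10^-6) = log₂(4750000.0000) ≈ 22.1795.
Hence n = 23.

23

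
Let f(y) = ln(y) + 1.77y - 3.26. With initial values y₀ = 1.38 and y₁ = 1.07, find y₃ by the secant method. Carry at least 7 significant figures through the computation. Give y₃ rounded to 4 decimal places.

f(y_0) = -0.495317, f(y_1) = -1.298441
y_2 = 1.070000 - (-1.298441)·(1.070000 - 1.380000)/(-1.298441 - (-0.495317)) = 1.571188; f(y_2) = -0.027164
y_3 = 1.571188 - (-0.027164)·(1.571188 - 1.070000)/(-0.027164 - (-1.298441)) = 1.581898; f(y_3) = -0.001416

1.5819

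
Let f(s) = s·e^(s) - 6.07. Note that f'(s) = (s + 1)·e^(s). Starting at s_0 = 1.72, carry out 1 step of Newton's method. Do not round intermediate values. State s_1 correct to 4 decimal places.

s_0 = 1.720000: f = 3.535389, f' = 15.189917 → s_1 = 1.720000 - (3.535389)/(15.189917) = 1.487254

1.4873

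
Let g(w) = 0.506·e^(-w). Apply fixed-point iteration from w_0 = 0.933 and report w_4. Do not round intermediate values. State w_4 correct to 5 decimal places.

0.36224

w_1 = g(0.933000) = 0.199046
w_2 = g(0.199046) = 0.414673
w_3 = g(0.414673) = 0.334241
w_4 = g(0.334241) = 0.362236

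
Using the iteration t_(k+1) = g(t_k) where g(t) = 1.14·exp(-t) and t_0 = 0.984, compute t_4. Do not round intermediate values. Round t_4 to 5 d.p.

0.66334

t_1 = g(0.984000) = 0.426147
t_2 = g(0.426147) = 0.744443
t_3 = g(0.744443) = 0.541498
t_4 = g(0.541498) = 0.663338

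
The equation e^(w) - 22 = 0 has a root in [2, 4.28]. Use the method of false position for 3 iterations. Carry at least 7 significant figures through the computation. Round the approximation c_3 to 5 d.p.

f(2.000000) = -14.610944, f(4.280000) = 50.240440
step 1: c = 2.513681, f(c) = -9.649687 < 0 → new bracket [2.513681, 4.280000]
step 2: c = 2.798276, f(c) = -5.583675 < 0 → new bracket [2.798276, 4.280000]
step 3: c = 2.946482, f(c) = -2.961140 < 0 → new bracket [2.946482, 4.280000]

2.94648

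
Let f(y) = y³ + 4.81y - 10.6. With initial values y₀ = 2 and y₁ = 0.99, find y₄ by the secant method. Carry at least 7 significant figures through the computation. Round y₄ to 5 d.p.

f(y_0) = 7.020000, f(y_1) = -4.867801
y_2 = 0.990000 - (-4.867801)·(0.990000 - 2.000000)/(-4.867801 - (7.020000)) = 1.403573; f(y_2) = -1.083746
y_3 = 1.403573 - (-1.083746)·(1.403573 - 0.990000)/(-1.083746 - (-4.867801)) = 1.522020; f(y_3) = 0.246745
y_4 = 1.522020 - (0.246745)·(1.522020 - 1.403573)/(0.246745 - (-1.083746)) = 1.500054; f(y_4) = -0.009379

1.50005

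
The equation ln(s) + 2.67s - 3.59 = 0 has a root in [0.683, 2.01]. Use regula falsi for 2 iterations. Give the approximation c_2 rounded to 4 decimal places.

f(0.683000) = -2.147650, f(2.010000) = 2.474835
step 1: c = 1.299537, f(c) = 0.141771 > 0 → new bracket [0.683000, 1.299537]
step 2: c = 1.261358, f(c) = 0.010015 > 0 → new bracket [0.683000, 1.261358]

1.2614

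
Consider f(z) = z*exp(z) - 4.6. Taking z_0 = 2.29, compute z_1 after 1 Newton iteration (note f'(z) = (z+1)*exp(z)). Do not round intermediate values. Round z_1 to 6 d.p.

z_0 = 2.290000: f = 18.013607, f' = 32.488545 → z_1 = 2.290000 - (18.013607)/(32.488545) = 1.735540

1.735540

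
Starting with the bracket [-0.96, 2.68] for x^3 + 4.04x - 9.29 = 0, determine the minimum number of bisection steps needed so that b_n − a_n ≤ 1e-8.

29

Initial width b − a = 2.68 − -0.96 = 3.640000.
After n steps the width is (b−a)/2^n; need (b−a)/2^n ≤ 1e-8.
So n ≥ log₂(3.640000/1e-8) = log₂(364000000.0000) ≈ 28.4394.
Hence n = 29.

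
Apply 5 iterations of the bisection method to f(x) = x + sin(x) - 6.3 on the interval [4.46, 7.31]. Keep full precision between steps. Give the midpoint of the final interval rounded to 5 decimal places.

6.28578

f(4.460000) = -2.808319, f(7.310000) = 1.865655 (opposite signs)
step 1: m = 5.885000, f(m) = -0.802746 < 0 → root in [5.885000, 7.310000]
step 2: m = 6.597500, f(m) = 0.606665 > 0 → root in [5.885000, 6.597500]
step 3: m = 6.241250, f(m) = -0.100673 < 0 → root in [6.241250, 6.597500]
step 4: m = 6.419375, f(m) = 0.255144 > 0 → root in [6.241250, 6.419375]
step 5: m = 6.330312, f(m) = 0.077422 > 0 → root in [6.241250, 6.330312]
Midpoint of [6.241250, 6.330312] = 6.285781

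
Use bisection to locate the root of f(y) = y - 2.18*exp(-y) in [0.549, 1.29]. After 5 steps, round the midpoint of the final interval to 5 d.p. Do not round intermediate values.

f(0.549000) = -0.710009, f(1.290000) = 0.689910 (opposite signs)
step 1: m = 0.919500, f(m) = 0.050294 > 0 → root in [0.549000, 0.919500]
step 2: m = 0.734250, f(m) = -0.311856 < 0 → root in [0.734250, 0.919500]
step 3: m = 0.826875, f(m) = -0.126688 < 0 → root in [0.826875, 0.919500]
step 4: m = 0.873188, f(m) = -0.037220 < 0 → root in [0.873188, 0.919500]
step 5: m = 0.896344, f(m) = 0.006775 > 0 → root in [0.873188, 0.896344]
Midpoint of [0.873188, 0.896344] = 0.884766

0.88477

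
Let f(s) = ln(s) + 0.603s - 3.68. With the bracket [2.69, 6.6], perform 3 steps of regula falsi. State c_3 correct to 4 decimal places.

3.8624

False-position update: c = (a·f(b) − b·f(a))/(f(b) − f(a)); replace the endpoint whose sign matches f(c).
f(2.690000) = -1.068389, f(6.600000) = 2.186870
step 1: c = 3.973278, f(c) = 0.095478 > 0 → new bracket [2.690000, 3.973278]
step 2: c = 3.868004, f(c) = 0.005145 > 0 → new bracket [2.690000, 3.868004]
step 3: c = 3.862358, f(c) = 0.000280 > 0 → new bracket [2.690000, 3.862358]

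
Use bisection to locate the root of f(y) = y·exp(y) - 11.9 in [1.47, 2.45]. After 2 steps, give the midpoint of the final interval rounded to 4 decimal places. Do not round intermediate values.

1.8375

f(1.470000) = -5.506624, f(2.450000) = 16.491449 (opposite signs)
step 1: m = 1.960000, f(m) = 2.014681 > 0 → root in [1.470000, 1.960000]
step 2: m = 1.715000, f(m) = -2.370301 < 0 → root in [1.715000, 1.960000]
Midpoint of [1.715000, 1.960000] = 1.837500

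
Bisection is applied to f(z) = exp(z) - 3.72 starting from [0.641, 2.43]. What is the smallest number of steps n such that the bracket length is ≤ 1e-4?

15

Initial width b − a = 2.43 − 0.641 = 1.789000.
After n steps the width is (b−a)/2^n; need (b−a)/2^n ≤ 1e-4.
So n ≥ log₂(1.789000/1e-4) = log₂(17890.0000) ≈ 14.1269.
Hence n = 15.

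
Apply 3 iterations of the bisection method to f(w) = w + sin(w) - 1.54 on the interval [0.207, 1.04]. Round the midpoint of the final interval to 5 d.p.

0.77969

f(0.207000) = -1.127475, f(1.040000) = 0.362404 (opposite signs)
step 1: m = 0.623500, f(m) = -0.332620 < 0 → root in [0.623500, 1.040000]
step 2: m = 0.831750, f(m) = 0.030861 > 0 → root in [0.623500, 0.831750]
step 3: m = 0.727625, f(m) = -0.147277 < 0 → root in [0.727625, 0.831750]
Midpoint of [0.727625, 0.831750] = 0.779687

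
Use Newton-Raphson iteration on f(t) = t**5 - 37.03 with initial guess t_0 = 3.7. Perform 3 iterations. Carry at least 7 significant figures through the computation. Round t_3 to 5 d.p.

2.18520

Newton update: t ← t − f(t)/f'(t).
f'(t) = 5t**4
t_0 = 3.700000: f = 656.409570, f' = 937.080500 → t_1 = 3.700000 - (656.409570)/(937.080500) = 2.999516
t_1 = 2.999516: f = 205.774184, f' = 404.738892 → t_2 = 2.999516 - (205.774184)/(404.738892) = 2.491104
t_2 = 2.491104: f = 58.901103, f' = 192.547354 → t_3 = 2.491104 - (58.901103)/(192.547354) = 2.185200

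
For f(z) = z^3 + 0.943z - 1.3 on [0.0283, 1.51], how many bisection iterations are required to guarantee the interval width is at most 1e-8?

Initial width b − a = 1.51 − 0.0283 = 1.481700.
After n steps the width is (b−a)/2^n; need (b−a)/2^n ≤ 1e-8.
So n ≥ log₂(1.481700/1e-8) = log₂(148170000.0000) ≈ 27.1427.
Hence n = 28.

28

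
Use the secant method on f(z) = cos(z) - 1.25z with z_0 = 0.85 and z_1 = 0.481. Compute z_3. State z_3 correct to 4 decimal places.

0.6414

f(z_0) = -0.402517, f(z_1) = 0.285283
z_2 = 0.481000 - (0.285283)·(0.481000 - 0.850000)/(0.285283 - (-0.402517)) = 0.634052; f(z_2) = 0.013068
z_3 = 0.634052 - (0.013068)·(0.634052 - 0.481000)/(0.013068 - (0.285283)) = 0.641400; f(z_3) = -0.000491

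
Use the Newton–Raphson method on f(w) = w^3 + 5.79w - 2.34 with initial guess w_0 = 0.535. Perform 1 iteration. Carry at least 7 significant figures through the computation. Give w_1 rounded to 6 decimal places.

f'(w) = 3w^2 + 5.79
w_0 = 0.535000: f = 0.910780, f' = 6.648675 → w_1 = 0.535000 - (0.910780)/(6.648675) = 0.398013

0.398013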